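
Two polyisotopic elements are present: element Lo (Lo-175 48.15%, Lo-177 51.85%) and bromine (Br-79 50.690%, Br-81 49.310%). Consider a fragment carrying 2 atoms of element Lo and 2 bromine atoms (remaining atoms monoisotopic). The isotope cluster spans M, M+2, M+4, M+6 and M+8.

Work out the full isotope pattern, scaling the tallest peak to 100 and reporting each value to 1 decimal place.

15.9 : 65.1 : 100.0 : 68.2 : 17.4

Element Lo pattern (n=2): 0.23184225 : 0.4993155 : 0.26884225
Bromine pattern (n=2): 0.25694761 : 0.49990478 : 0.24314761
Convolve the two distributions (both contribute in 2-u steps):
  M: 0.23184225×0.25694761 = 0.059571
  M+2: 0.23184225×0.49990478 + 0.4993155×0.25694761 = 0.244197
  M+4: 0.23184225×0.24314761 + 0.4993155×0.49990478 + 0.26884225×0.25694761 = 0.375060
  M+6: 0.4993155×0.24314761 + 0.26884225×0.49990478 = 0.255803
  M+8: 0.26884225×0.24314761 = 0.065368
Scale to base peak (0.375060) = 100: 15.9 : 65.1 : 100.0 : 68.2 : 17.4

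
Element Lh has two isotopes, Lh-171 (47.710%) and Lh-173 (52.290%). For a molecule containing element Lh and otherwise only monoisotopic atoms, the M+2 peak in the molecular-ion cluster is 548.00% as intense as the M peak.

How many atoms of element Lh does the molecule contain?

5

For n independent Lh atoms, I(M+2)/I(M) = n · (abundance Lh-173) / (abundance Lh-171) = n · 0.52290/0.47710.
n = 5.4800 × 0.47710/0.52290 = 5.00 ≈ 5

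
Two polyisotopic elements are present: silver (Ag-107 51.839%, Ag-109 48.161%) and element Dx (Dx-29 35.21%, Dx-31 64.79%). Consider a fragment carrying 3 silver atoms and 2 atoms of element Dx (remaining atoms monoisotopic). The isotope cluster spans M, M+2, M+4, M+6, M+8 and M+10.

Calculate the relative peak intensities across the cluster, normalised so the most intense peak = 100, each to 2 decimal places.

5.06 : 32.72 : 82.11 : 100.00 : 59.28 : 13.73

Silver pattern (n=3): 0.13930601 : 0.38826655 : 0.36071887 : 0.11170857
Element Dx pattern (n=2): 0.12397441 : 0.45625118 : 0.41977441
Convolve the two distributions (both contribute in 2-u steps):
  M: 0.13930601×0.12397441 = 0.017270
  M+2: 0.13930601×0.45625118 + 0.38826655×0.12397441 = 0.111694
  M+4: 0.13930601×0.41977441 + 0.38826655×0.45625118 + 0.36071887×0.12397441 = 0.280344
  M+6: 0.38826655×0.41977441 + 0.36071887×0.45625118 + 0.11170857×0.12397441 = 0.341412
  M+8: 0.36071887×0.41977441 + 0.11170857×0.45625118 = 0.202388
  M+10: 0.11170857×0.41977441 = 0.046892
Scale to base peak (0.341412) = 100: 5.06 : 32.72 : 82.11 : 100.00 : 59.28 : 13.73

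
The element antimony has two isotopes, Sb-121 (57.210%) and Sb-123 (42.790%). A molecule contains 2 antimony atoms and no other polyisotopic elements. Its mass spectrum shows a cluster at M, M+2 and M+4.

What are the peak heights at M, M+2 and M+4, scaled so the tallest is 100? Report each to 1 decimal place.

66.8 : 100.0 : 37.4

The 2 Sb atoms are independent, so intensities follow the terms of (0.57210 + 0.42790)^2.
P(M) = 0.57210^2 = 0.327298
P(M+2) = 2 × 0.57210^1 × 0.42790^1 = 0.489603
P(M+4) = 0.42790^2 = 0.183098
The M+2 peak is largest (0.489603); scaling to 100 gives 66.8 : 100.0 : 37.4.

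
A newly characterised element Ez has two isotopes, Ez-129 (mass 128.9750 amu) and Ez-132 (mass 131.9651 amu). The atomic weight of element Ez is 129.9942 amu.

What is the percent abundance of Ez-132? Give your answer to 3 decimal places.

With x = fraction of Ez-129 (so Ez-132 is 1 − x):
128.9750·x + 131.9651·(1 − x) = 129.9942
(128.9750 − 131.9651)·x = 129.9942 − 131.9651
x = -1.9709 / -2.9901 = 0.65914 → 65.914% Ez-129, 34.086% Ez-132.

34.086%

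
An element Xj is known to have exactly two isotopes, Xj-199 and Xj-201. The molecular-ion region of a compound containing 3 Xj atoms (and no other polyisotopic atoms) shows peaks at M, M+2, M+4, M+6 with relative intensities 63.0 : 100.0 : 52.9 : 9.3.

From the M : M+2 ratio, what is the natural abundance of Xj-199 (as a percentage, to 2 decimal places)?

65.40%

If p is the fraction of Xj that is Xj-199, then I(M+2)/I(M) = [C(3,1)·p^2·(1−p)] / p^3 = 3·(1−p)/p = 100.0/63.0 = 1.5873
(1−p)/p = 1.5873/3 = 0.5291  ⇒  p = 1/(1 + 0.5291) = 0.6540
Xj-199: 65.40%, Xj-201: 34.60%.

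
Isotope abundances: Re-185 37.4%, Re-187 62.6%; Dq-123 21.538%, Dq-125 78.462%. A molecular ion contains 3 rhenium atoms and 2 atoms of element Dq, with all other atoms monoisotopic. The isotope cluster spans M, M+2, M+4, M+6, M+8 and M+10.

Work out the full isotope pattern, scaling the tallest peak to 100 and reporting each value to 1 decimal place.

0.7 : 8.4 : 40.0 : 91.0 : 100.0 : 42.7

Rhenium pattern (n=3): 0.05231362 : 0.26268713 : 0.43968487 : 0.24531438
Element Dq pattern (n=2): 0.04638854 : 0.33798291 : 0.61562854
Convolve the two distributions (both contribute in 2-u steps):
  M: 0.05231362×0.04638854 = 0.002427
  M+2: 0.05231362×0.33798291 + 0.26268713×0.04638854 = 0.029867
  M+4: 0.05231362×0.61562854 + 0.26268713×0.33798291 + 0.43968487×0.04638854 = 0.141386
  M+6: 0.26268713×0.61562854 + 0.43968487×0.33798291 + 0.24531438×0.04638854 = 0.321703
  M+8: 0.43968487×0.61562854 + 0.24531438×0.33798291 = 0.353595
  M+10: 0.24531438×0.61562854 = 0.151023
Scale to base peak (0.353595) = 100: 0.7 : 8.4 : 40.0 : 91.0 : 100.0 : 42.7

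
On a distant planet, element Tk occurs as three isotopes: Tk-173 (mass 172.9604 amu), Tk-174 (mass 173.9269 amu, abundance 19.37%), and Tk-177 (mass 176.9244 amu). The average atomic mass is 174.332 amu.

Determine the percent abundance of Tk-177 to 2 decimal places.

The remaining 80.63% is split between Tk-173 (fraction x) and Tk-177 (fraction 0.8063 − x).
Substituting: 172.9604x + 176.9244(0.8063 − x) = 140.64235947
(172.9604 − 176.9244)x = -2.01178425  ⇒  x = 0.50751, y = 0.29879
Tk-173: 50.75%, Tk-177: 29.88%.

29.88%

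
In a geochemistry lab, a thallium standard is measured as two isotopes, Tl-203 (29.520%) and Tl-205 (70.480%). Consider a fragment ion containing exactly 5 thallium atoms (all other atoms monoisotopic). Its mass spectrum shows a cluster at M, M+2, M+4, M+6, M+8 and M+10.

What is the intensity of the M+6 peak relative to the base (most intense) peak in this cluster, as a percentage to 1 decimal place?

83.8%

Term probabilities: M 0.0022, M+2 0.0268, M+4 0.1278, M+6 0.3051, M+8 0.3642, M+10 0.1739. Base peak = M+8.
P(M+8) = C(5,4) × 0.29520^1 × 0.70480^4 = 5 × 0.2952 × 0.24675365 = 0.364208 (base)
P(M+6) = C(5,3) × 0.29520^2 × 0.70480^3 = 10 × 0.08714304 × 0.35010449 = 0.305092
Relative intensity = 0.305092 / 0.364208 × 100 = 83.8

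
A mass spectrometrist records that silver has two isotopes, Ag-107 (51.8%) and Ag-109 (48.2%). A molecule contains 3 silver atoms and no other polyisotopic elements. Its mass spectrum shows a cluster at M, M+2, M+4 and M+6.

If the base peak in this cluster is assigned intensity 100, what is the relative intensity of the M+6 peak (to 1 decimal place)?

28.9

Term probabilities: M 0.1390, M+2 0.3880, M+4 0.3610, M+6 0.1120. Base peak = M+2.
P(M+2) = C(3,1) × 0.518^2 × 0.482^1 = 3 × 0.268324 × 0.4820 = 0.387997 (base)
P(M+6) = C(3,3) × 0.518^0 × 0.482^3 = 1 × 1.0000 × 0.11198017 = 0.111980
Relative intensity = 0.111980 / 0.387997 × 100 = 28.9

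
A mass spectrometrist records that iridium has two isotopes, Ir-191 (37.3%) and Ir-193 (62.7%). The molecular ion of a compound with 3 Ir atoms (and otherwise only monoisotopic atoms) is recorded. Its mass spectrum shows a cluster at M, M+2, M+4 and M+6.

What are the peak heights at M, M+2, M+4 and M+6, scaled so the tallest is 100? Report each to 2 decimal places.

Each Ir atom is independently Ir-191 (p = 0.373) or Ir-193 (q = 0.627); the cluster is the binomial expansion (p + q)^3.
P(M) = 0.373^3 = 0.051895
P(M+2) = 3 × 0.373^2 × 0.627^1 = 0.261702
P(M+4) = 3 × 0.373^1 × 0.627^2 = 0.439911
P(M+6) = 0.627^3 = 0.246492
The M+4 peak is largest (0.439911); scaling to 100 gives 11.80 : 59.49 : 100.00 : 56.03.

11.80 : 59.49 : 100.00 : 56.03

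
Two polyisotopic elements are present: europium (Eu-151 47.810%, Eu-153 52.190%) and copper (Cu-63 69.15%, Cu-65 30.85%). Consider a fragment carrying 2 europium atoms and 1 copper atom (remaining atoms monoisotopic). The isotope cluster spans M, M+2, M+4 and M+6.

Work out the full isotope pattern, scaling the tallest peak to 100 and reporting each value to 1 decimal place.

Europium pattern (n=2): 0.22857961 : 0.49904078 : 0.27237961
Copper pattern (n=1): 0.6915 : 0.3085
Convolve the two distributions (both contribute in 2-u steps):
  M: 0.22857961×0.6915 = 0.158063
  M+2: 0.22857961×0.3085 + 0.49904078×0.6915 = 0.415604
  M+4: 0.49904078×0.3085 + 0.27237961×0.6915 = 0.342305
  M+6: 0.27237961×0.3085 = 0.084029
Scale to base peak (0.415604) = 100: 38.0 : 100.0 : 82.4 : 20.2

38.0 : 100.0 : 82.4 : 20.2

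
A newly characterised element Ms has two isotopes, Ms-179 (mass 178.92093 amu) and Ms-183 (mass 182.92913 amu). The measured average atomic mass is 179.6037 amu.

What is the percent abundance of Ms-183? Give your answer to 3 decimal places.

With x = fraction of Ms-179 (so Ms-183 is 1 − x):
178.92093·x + 182.92913·(1 − x) = 179.6037
(178.92093 − 182.92913)·x = 179.6037 − 182.92913
x = -3.32543 / -4.00820 = 0.82966 → 82.966% Ms-179, 17.034% Ms-183.

17.034%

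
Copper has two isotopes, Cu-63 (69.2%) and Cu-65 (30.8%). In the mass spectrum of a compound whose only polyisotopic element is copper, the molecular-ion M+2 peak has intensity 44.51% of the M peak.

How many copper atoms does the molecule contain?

1

For n independent Cu atoms, I(M+2)/I(M) = n · (abundance Cu-65) / (abundance Cu-63) = n · 0.308/0.692.
n = 0.4451 × 0.692/0.308 = 1.00 ≈ 1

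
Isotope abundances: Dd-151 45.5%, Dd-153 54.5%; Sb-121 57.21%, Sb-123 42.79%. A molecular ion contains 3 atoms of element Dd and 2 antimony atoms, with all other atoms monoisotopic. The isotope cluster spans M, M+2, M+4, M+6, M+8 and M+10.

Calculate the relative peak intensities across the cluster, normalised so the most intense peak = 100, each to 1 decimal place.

Element Dd pattern (n=3): 0.09419638 : 0.33848587 : 0.40543912 : 0.16187862
Antimony pattern (n=2): 0.32729841 : 0.48960318 : 0.18309841
Convolve the two distributions (both contribute in 2-u steps):
  M: 0.09419638×0.32729841 = 0.030830
  M+2: 0.09419638×0.48960318 + 0.33848587×0.32729841 = 0.156905
  M+4: 0.09419638×0.18309841 + 0.33848587×0.48960318 + 0.40543912×0.32729841 = 0.315671
  M+6: 0.33848587×0.18309841 + 0.40543912×0.48960318 + 0.16187862×0.32729841 = 0.313463
  M+8: 0.40543912×0.18309841 + 0.16187862×0.48960318 = 0.153492
  M+10: 0.16187862×0.18309841 = 0.029640
Scale to base peak (0.315671) = 100: 9.8 : 49.7 : 100.0 : 99.3 : 48.6 : 9.4

9.8 : 49.7 : 100.0 : 99.3 : 48.6 : 9.4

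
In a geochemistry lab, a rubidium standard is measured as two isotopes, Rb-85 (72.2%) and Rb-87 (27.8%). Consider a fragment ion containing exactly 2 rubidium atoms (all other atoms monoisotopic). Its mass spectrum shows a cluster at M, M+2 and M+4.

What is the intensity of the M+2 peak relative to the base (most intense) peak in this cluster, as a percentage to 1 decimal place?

Term probabilities: M 0.5213, M+2 0.4014, M+4 0.0773. Base peak = M.
P(M) = C(2,0) × 0.722^2 × 0.278^0 = 1 × 0.521284 × 1.0000 = 0.521284 (base)
P(M+2) = C(2,1) × 0.722^1 × 0.278^1 = 2 × 0.7220 × 0.2780 = 0.401432
Relative intensity = 0.401432 / 0.521284 × 100 = 77.0

77.0%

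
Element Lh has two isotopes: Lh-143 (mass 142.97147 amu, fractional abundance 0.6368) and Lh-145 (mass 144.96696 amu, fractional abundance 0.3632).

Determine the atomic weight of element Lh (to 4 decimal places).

143.6962 amu

Weight each isotope mass by its fractional abundance: 0.6368 × 142.97147 + 0.3632 × 144.96696
= 91.044232 + 52.652000 = 143.696232 amu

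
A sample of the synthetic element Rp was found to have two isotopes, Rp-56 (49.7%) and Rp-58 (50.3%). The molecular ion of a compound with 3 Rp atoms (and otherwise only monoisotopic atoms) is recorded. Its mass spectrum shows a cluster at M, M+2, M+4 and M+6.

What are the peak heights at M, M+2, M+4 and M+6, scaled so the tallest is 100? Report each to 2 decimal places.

Each Rp atom is independently Rp-56 (p = 0.497) or Rp-58 (q = 0.503); the cluster is the binomial expansion (p + q)^3.
P(M) = 0.497^3 = 0.122763
P(M+2) = 3 × 0.497^2 × 0.503^1 = 0.372737
P(M+4) = 3 × 0.497^1 × 0.503^2 = 0.377236
P(M+6) = 0.503^3 = 0.127264
The M+4 peak is largest (0.377236); scaling to 100 gives 32.54 : 98.81 : 100.00 : 33.74.

32.54 : 98.81 : 100.00 : 33.74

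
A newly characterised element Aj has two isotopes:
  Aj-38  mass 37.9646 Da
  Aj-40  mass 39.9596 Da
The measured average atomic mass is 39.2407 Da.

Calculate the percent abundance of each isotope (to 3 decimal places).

Let x be the fractional abundance of Aj-38; then Aj-40 has abundance 1 − x.
37.9646·x + 39.9596·(1 − x) = 39.2407
(37.9646 − 39.9596)·x = 39.2407 − 39.9596
x = -0.7189 / -1.9950 = 0.36035 → 36.035% Aj-38, 63.965% Aj-40.

Aj-38: 36.035%, Aj-40: 63.965%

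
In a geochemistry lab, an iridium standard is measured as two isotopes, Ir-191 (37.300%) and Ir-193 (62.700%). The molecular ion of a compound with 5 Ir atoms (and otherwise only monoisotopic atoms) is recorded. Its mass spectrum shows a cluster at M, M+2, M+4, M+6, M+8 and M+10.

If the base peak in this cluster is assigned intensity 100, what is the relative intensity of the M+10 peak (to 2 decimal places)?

28.26

Binomial terms of (0.37300 + 0.62700)^5: M 0.0072, M+2 0.0607, M+4 0.2040, M+6 0.3429, M+8 0.2882, M+10 0.0969 → M+6 is the base peak.
P(M+6) = C(5,3) × 0.37300^2 × 0.62700^3 = 10 × 0.139129 × 0.24649188 = 0.342942 (base)
P(M+10) = C(5,5) × 0.37300^0 × 0.62700^5 = 1 × 1.0000 × 0.09690311 = 0.096903
Relative intensity = 0.096903 / 0.342942 × 100 = 28.26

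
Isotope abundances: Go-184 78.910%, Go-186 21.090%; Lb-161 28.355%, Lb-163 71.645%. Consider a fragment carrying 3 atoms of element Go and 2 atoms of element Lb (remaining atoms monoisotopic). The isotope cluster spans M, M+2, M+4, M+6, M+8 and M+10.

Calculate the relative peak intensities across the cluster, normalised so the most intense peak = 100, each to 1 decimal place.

Element Go pattern (n=3): 0.49135585 : 0.39396888 : 0.10529469 : 0.00938058
Element Lb pattern (n=2): 0.0804006 : 0.4062988 : 0.5133006
Convolve the two distributions (both contribute in 2-u steps):
  M: 0.49135585×0.0804006 = 0.039505
  M+2: 0.49135585×0.4062988 + 0.39396888×0.0804006 = 0.231313
  M+4: 0.49135585×0.5133006 + 0.39396888×0.4062988 + 0.10529469×0.0804006 = 0.420748
  M+6: 0.39396888×0.5133006 + 0.10529469×0.4062988 + 0.00938058×0.0804006 = 0.245760
  M+8: 0.10529469×0.5133006 + 0.00938058×0.4062988 = 0.057859
  M+10: 0.00938058×0.5133006 = 0.004815
Scale to base peak (0.420748) = 100: 9.4 : 55.0 : 100.0 : 58.4 : 13.8 : 1.1

9.4 : 55.0 : 100.0 : 58.4 : 13.8 : 1.1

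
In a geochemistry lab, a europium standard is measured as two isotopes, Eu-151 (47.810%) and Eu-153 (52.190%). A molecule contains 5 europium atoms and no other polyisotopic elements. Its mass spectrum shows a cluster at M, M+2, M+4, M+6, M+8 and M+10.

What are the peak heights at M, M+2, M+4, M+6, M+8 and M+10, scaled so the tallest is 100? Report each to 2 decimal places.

7.69 : 41.96 : 91.61 : 100.00 : 54.58 : 11.92

The 5 Eu atoms are independent, so intensities follow the terms of (0.47810 + 0.52190)^5.
P(M) = 0.47810^5 = 0.024980
P(M+2) = 5 × 0.47810^4 × 0.52190^1 = 0.136343
P(M+4) = 10 × 0.47810^3 × 0.52190^2 = 0.297667
P(M+6) = 10 × 0.47810^2 × 0.52190^3 = 0.324937
P(M+8) = 5 × 0.47810^1 × 0.52190^4 = 0.177353
P(M+10) = 0.52190^5 = 0.038720
The M+6 peak is largest (0.324937); scaling to 100 gives 7.69 : 41.96 : 91.61 : 100.00 : 54.58 : 11.92.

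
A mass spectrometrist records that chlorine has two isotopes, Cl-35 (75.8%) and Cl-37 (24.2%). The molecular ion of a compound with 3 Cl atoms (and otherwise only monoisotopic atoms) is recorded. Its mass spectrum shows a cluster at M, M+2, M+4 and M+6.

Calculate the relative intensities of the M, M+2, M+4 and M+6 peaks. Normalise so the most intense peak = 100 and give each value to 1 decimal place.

Expanding (0.758 + 0.242)^3:
P(M) = 0.758^3 = 0.435520
P(M+2) = 3 × 0.758^2 × 0.242^1 = 0.417133
P(M+4) = 3 × 0.758^1 × 0.242^2 = 0.133175
P(M+6) = 0.242^3 = 0.014172
The M peak is largest (0.435520); scaling to 100 gives 100.0 : 95.8 : 30.6 : 3.3.

100.0 : 95.8 : 30.6 : 3.3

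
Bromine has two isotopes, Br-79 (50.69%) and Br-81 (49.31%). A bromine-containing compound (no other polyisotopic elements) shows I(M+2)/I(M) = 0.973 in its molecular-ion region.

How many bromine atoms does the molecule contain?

With n Br atoms, P(M+2)/P(M) = C(n,1)·p^(n−1)q / p^n = n·q/p = n · 0.4931/0.5069.
n = 0.973 × 0.5069/0.4931 = 1.00 ≈ 1

1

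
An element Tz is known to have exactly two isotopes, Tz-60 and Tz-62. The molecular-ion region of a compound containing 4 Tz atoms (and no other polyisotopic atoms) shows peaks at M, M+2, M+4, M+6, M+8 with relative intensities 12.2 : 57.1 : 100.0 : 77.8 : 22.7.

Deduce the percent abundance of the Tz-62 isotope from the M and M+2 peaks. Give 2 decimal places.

53.92%

If p is the fraction of Tz that is Tz-60, then I(M+2)/I(M) = [C(4,1)·p^3·(1−p)] / p^4 = 4·(1−p)/p = 57.1/12.2 = 4.6803
(1−p)/p = 4.6803/4 = 1.1701  ⇒  p = 1/(1 + 1.1701) = 0.4608
Tz-60: 46.08%, Tz-62: 53.92%.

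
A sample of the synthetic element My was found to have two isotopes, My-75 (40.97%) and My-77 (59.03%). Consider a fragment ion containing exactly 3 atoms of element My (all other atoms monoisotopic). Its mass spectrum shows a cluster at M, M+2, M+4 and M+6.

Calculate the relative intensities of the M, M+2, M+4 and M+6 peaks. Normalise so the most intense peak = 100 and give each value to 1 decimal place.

16.1 : 69.4 : 100.0 : 48.0

The 3 My atoms are independent, so intensities follow the terms of (0.4097 + 0.5903)^3.
P(M) = 0.4097^3 = 0.068770
P(M+2) = 3 × 0.4097^2 × 0.5903^1 = 0.297253
P(M+4) = 3 × 0.4097^1 × 0.5903^2 = 0.428285
P(M+6) = 0.5903^3 = 0.205692
The M+4 peak is largest (0.428285); scaling to 100 gives 16.1 : 69.4 : 100.0 : 48.0.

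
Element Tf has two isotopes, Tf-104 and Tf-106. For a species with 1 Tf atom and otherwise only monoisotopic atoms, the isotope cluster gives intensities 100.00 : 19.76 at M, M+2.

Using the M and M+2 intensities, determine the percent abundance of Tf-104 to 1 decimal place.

83.5%

Let p = fractional abundance of Tf-104. I(M+2)/I(M) = [C(1,1)·p^0·(1−p)] / p^1 = 1·(1−p)/p = 19.76/100.00 = 0.1976
(1−p)/p = 0.1976/1 = 0.1976  ⇒  p = 1/(1 + 0.1976) = 0.8350
Tf-104: 83.5%, Tf-106: 16.5%.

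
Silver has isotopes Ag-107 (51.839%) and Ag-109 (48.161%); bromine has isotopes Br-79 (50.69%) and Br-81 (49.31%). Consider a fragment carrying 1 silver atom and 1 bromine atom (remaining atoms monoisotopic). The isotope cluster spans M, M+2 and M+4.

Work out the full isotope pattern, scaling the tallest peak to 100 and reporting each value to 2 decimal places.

Silver pattern (n=1): 0.51839 : 0.48161
Bromine pattern (n=1): 0.5069 : 0.4931
Convolve the two distributions (both contribute in 2-u steps):
  M: 0.51839×0.5069 = 0.262772
  M+2: 0.51839×0.4931 + 0.48161×0.5069 = 0.499746
  M+4: 0.48161×0.4931 = 0.237482
Scale to base peak (0.499746) = 100: 52.58 : 100.00 : 47.52

52.58 : 100.00 : 47.52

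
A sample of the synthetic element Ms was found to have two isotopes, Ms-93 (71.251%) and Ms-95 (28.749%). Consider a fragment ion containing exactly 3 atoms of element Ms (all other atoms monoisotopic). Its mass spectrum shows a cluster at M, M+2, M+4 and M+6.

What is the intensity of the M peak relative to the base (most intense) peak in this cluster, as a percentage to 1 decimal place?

Binomial terms of (0.71251 + 0.28749)^3: M 0.3617, M+2 0.4379, M+4 0.1767, M+6 0.0238 → M+2 is the base peak.
P(M+2) = C(3,1) × 0.71251^2 × 0.28749^1 = 3 × 0.5076705 × 0.28749 = 0.437851 (base)
P(M) = C(3,0) × 0.71251^3 × 0.28749^0 = 1 × 0.36172031 × 1.0000 = 0.361720
Relative intensity = 0.361720 / 0.437851 × 100 = 82.6

82.6%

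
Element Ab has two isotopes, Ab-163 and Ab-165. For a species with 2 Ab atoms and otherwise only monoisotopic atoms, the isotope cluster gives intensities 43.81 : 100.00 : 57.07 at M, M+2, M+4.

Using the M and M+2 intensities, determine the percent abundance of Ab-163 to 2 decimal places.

Let p = fractional abundance of Ab-163. I(M+2)/I(M) = [C(2,1)·p^1·(1−p)] / p^2 = 2·(1−p)/p = 100.00/43.81 = 2.2826
(1−p)/p = 2.2826/2 = 1.1413  ⇒  p = 1/(1 + 1.1413) = 0.4670
Ab-163: 46.70%, Ab-165: 53.30%.

46.70%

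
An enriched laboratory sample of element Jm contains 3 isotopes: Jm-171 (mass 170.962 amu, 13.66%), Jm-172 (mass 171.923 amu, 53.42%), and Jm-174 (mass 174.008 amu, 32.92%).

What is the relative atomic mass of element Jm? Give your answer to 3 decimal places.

Weight each isotope mass by its fractional abundance: 0.1366 × 170.962 + 0.5342 × 171.923 + 0.3292 × 174.008
= 23.3534 + 91.8413 + 57.2834 = 172.4781 amu

172.478 amu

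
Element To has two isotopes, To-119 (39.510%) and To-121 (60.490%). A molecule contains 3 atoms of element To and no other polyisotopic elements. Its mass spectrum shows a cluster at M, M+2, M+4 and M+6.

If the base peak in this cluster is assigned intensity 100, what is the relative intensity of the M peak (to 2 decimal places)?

14.22

Binomial terms of (0.39510 + 0.60490)^3: M 0.0617, M+2 0.2833, M+4 0.4337, M+6 0.2213 → M+4 is the base peak.
P(M+4) = C(3,2) × 0.39510^1 × 0.60490^2 = 3 × 0.3951 × 0.36590401 = 0.433706 (base)
P(M) = C(3,0) × 0.39510^3 × 0.60490^0 = 1 × 0.06167669 × 1.0000 = 0.061677
Relative intensity = 0.061677 / 0.433706 × 100 = 14.22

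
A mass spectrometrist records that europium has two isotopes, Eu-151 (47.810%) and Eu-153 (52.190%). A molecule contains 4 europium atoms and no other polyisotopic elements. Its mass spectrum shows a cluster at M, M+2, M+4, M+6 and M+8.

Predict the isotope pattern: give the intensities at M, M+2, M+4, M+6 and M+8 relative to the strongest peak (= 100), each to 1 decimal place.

Expanding (0.47810 + 0.52190)^4:
P(M) = 0.47810^4 = 0.052249
P(M+2) = 4 × 0.47810^3 × 0.52190^1 = 0.228141
P(M+4) = 6 × 0.47810^2 × 0.52190^2 = 0.373563
P(M+6) = 4 × 0.47810^1 × 0.52190^3 = 0.271857
P(M+8) = 0.52190^4 = 0.074191
The M+4 peak is largest (0.373563); scaling to 100 gives 14.0 : 61.1 : 100.0 : 72.8 : 19.9.

14.0 : 61.1 : 100.0 : 72.8 : 19.9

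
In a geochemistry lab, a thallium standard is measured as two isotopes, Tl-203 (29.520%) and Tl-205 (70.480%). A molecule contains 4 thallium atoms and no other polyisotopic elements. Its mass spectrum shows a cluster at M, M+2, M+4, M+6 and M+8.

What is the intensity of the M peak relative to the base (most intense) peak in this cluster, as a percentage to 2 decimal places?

Term probabilities: M 0.0076, M+2 0.0725, M+4 0.2597, M+6 0.4134, M+8 0.2468. Base peak = M+6.
P(M+6) = C(4,3) × 0.29520^1 × 0.70480^3 = 4 × 0.2952 × 0.35010449 = 0.413403 (base)
P(M) = C(4,0) × 0.29520^4 × 0.70480^0 = 1 × 0.00759391 × 1.0000 = 0.007594
Relative intensity = 0.007594 / 0.413403 × 100 = 1.84

1.84%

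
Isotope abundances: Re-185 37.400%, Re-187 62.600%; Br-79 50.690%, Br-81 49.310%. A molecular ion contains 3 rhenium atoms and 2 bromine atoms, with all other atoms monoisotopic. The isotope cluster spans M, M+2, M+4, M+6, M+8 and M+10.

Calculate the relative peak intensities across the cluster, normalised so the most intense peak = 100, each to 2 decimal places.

Rhenium pattern (n=3): 0.05231362 : 0.26268713 : 0.43968487 : 0.24531438
Bromine pattern (n=2): 0.25694761 : 0.49990478 : 0.24314761
Convolve the two distributions (both contribute in 2-u steps):
  M: 0.05231362×0.25694761 = 0.013442
  M+2: 0.05231362×0.49990478 + 0.26268713×0.25694761 = 0.093649
  M+4: 0.05231362×0.24314761 + 0.26268713×0.49990478 + 0.43968487×0.25694761 = 0.257014
  M+6: 0.26268713×0.24314761 + 0.43968487×0.49990478 + 0.24531438×0.25694761 = 0.346705
  M+8: 0.43968487×0.24314761 + 0.24531438×0.49990478 = 0.229542
  M+10: 0.24531438×0.24314761 = 0.059648
Scale to base peak (0.346705) = 100: 3.88 : 27.01 : 74.13 : 100.00 : 66.21 : 17.20

3.88 : 27.01 : 74.13 : 100.00 : 66.21 : 17.20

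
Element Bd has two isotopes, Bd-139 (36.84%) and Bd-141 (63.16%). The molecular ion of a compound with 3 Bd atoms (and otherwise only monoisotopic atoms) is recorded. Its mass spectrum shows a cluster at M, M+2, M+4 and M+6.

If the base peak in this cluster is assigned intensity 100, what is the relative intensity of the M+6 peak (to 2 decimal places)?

57.15

(0.3684 + 0.6316)^3 gives M 0.0500, M+2 0.2572, M+4 0.4409, M+6 0.2520; the largest is M+4.
P(M+4) = C(3,2) × 0.3684^1 × 0.6316^2 = 3 × 0.3684 × 0.39891856 = 0.440885 (base)
P(M+6) = C(3,3) × 0.3684^0 × 0.6316^3 = 1 × 1.0000 × 0.25195696 = 0.251957
Relative intensity = 0.251957 / 0.440885 × 100 = 57.15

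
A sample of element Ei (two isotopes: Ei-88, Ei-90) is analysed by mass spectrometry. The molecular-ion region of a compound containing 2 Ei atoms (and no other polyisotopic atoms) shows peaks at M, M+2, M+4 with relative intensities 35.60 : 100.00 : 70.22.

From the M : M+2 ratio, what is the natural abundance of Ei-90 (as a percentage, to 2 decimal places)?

58.41%

Write p for the Ei-88 fraction. I(M+2)/I(M) = [C(2,1)·p^1·(1−p)] / p^2 = 2·(1−p)/p = 100.00/35.60 = 2.8090
(1−p)/p = 2.8090/2 = 1.4045  ⇒  p = 1/(1 + 1.4045) = 0.4159
Ei-88: 41.59%, Ei-90: 58.41%.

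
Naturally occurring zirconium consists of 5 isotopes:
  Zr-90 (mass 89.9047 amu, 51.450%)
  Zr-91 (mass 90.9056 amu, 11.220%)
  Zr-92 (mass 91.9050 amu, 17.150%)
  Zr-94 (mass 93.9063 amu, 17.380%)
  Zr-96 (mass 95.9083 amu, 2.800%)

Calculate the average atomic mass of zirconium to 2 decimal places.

Average mass = Σ (abundance × isotope mass) = 0.51450 × 89.9047 + 0.11220 × 90.9056 + 0.17150 × 91.9050 + 0.17380 × 93.9063 + 0.02800 × 95.9083
= 46.25597 + 10.19961 + 15.76171 + 16.32091 + 2.68543 = 91.22363 amu

91.22 amu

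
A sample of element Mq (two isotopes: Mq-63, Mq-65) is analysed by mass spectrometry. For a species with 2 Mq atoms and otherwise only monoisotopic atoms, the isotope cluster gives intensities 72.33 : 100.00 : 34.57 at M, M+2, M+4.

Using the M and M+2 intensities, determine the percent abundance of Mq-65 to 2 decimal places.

Write p for the Mq-63 fraction. I(M+2)/I(M) = [C(2,1)·p^1·(1−p)] / p^2 = 2·(1−p)/p = 100.00/72.33 = 1.3826
(1−p)/p = 1.3826/2 = 0.6913  ⇒  p = 1/(1 + 0.6913) = 0.5913
Mq-63: 59.13%, Mq-65: 40.87%.

40.87%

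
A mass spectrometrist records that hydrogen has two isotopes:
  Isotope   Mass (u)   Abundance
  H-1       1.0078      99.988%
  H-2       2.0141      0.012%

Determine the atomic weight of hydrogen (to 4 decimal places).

Average mass = Σ (abundance × isotope mass) = 0.99988 × 1.0078 + 0.00012 × 2.0141
= 1.00768 + 0.00024 = 1.00792 u

1.0079 u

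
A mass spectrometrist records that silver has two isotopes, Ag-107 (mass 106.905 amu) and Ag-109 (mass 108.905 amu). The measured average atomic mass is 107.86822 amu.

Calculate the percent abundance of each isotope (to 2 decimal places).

Let x be the fractional abundance of Ag-107; then Ag-109 has abundance 1 − x.
106.905·x + 108.905·(1 − x) = 107.86822
(106.905 − 108.905)·x = 107.86822 − 108.905
x = -1.03678 / -2.000 = 0.51839 → 51.84% Ag-107, 48.16% Ag-109.

Ag-107: 51.84%, Ag-109: 48.16%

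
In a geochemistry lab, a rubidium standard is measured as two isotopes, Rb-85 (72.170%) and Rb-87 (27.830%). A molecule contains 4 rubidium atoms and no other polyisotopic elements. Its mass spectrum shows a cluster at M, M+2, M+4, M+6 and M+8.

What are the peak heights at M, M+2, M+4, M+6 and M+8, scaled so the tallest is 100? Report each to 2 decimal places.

Each Rb atom is independently Rb-85 (p = 0.72170) or Rb-87 (q = 0.27830); the cluster is the binomial expansion (p + q)^4.
P(M) = 0.72170^4 = 0.271286
P(M+2) = 4 × 0.72170^3 × 0.27830^1 = 0.418450
P(M+4) = 6 × 0.72170^2 × 0.27830^2 = 0.242042
P(M+6) = 4 × 0.72170^1 × 0.27830^3 = 0.062224
P(M+8) = 0.27830^4 = 0.005999
The M+2 peak is largest (0.418450); scaling to 100 gives 64.83 : 100.00 : 57.84 : 14.87 : 1.43.

64.83 : 100.00 : 57.84 : 14.87 : 1.43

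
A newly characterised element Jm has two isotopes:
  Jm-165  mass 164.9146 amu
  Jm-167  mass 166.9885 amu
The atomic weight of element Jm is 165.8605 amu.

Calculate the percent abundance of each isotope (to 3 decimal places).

Jm-165: 54.390%, Jm-167: 45.610%

With x = fraction of Jm-165 (so Jm-167 is 1 − x):
164.9146·x + 166.9885·(1 − x) = 165.8605
(164.9146 − 166.9885)·x = 165.8605 − 166.9885
x = -1.1280 / -2.0739 = 0.54390 → 54.390% Jm-165, 45.610% Jm-167.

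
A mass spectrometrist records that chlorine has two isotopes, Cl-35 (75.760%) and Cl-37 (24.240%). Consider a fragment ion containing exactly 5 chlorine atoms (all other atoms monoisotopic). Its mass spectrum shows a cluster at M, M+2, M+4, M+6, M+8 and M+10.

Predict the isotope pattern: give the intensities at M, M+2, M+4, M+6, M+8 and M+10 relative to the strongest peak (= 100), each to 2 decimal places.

Each Cl atom is independently Cl-35 (p = 0.75760) or Cl-37 (q = 0.24240); the cluster is the binomial expansion (p + q)^5.
P(M) = 0.75760^5 = 0.249574
P(M+2) = 5 × 0.75760^4 × 0.24240^1 = 0.399266
P(M+4) = 10 × 0.75760^3 × 0.24240^2 = 0.255497
P(M+6) = 10 × 0.75760^2 × 0.24240^3 = 0.081748
P(M+8) = 5 × 0.75760^1 × 0.24240^4 = 0.013078
P(M+10) = 0.24240^5 = 0.000837
The M+2 peak is largest (0.399266); scaling to 100 gives 62.51 : 100.00 : 63.99 : 20.47 : 3.28 : 0.21.

62.51 : 100.00 : 63.99 : 20.47 : 3.28 : 0.21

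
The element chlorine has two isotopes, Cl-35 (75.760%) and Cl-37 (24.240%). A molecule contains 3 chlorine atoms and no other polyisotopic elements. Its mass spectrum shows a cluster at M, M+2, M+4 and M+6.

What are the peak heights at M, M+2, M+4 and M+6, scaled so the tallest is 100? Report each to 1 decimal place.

Each Cl atom is independently Cl-35 (p = 0.75760) or Cl-37 (q = 0.24240); the cluster is the binomial expansion (p + q)^3.
P(M) = 0.75760^3 = 0.434830
P(M+2) = 3 × 0.75760^2 × 0.24240^1 = 0.417382
P(M+4) = 3 × 0.75760^1 × 0.24240^2 = 0.133545
P(M+6) = 0.24240^3 = 0.014243
The M peak is largest (0.434830); scaling to 100 gives 100.0 : 96.0 : 30.7 : 3.3.

100.0 : 96.0 : 30.7 : 3.3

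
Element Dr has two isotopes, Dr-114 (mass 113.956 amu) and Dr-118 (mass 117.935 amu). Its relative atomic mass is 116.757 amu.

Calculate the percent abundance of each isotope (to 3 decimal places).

Dr-114: 29.605%, Dr-118: 70.395%

Writing the weighted mean with unknown fraction x of Dr-114:
113.956·x + 117.935·(1 − x) = 116.757
(113.956 − 117.935)·x = 116.757 − 117.935
x = -1.178 / -3.979 = 0.29605 → 29.605% Dr-114, 70.395% Dr-118.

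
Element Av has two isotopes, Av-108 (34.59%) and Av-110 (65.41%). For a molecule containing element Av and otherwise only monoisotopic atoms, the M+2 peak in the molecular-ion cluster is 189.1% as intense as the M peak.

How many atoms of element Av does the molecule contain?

1

With n Av atoms, P(M+2)/P(M) = C(n,1)·p^(n−1)q / p^n = n·q/p = n · 0.6541/0.3459.
n = 1.891 × 0.3459/0.6541 = 1.00 ≈ 1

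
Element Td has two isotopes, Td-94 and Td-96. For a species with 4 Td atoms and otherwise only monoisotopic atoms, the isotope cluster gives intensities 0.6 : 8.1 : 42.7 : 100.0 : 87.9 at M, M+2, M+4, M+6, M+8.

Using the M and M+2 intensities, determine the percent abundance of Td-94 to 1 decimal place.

22.9%

Let p = fractional abundance of Td-94. I(M+2)/I(M) = [C(4,1)·p^3·(1−p)] / p^4 = 4·(1−p)/p = 8.1/0.6 = 13.5000
(1−p)/p = 13.5000/4 = 3.3750  ⇒  p = 1/(1 + 3.3750) = 0.2286
Td-94: 22.9%, Td-96: 77.1%.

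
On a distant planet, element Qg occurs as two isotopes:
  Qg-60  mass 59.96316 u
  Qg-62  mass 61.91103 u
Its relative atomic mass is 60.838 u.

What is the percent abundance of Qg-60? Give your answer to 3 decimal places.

With x = fraction of Qg-60 (so Qg-62 is 1 − x):
59.96316·x + 61.91103·(1 − x) = 60.838
(59.96316 − 61.91103)·x = 60.838 − 61.91103
x = -1.07303 / -1.94787 = 0.55087 → 55.087% Qg-60, 44.913% Qg-62.

55.087%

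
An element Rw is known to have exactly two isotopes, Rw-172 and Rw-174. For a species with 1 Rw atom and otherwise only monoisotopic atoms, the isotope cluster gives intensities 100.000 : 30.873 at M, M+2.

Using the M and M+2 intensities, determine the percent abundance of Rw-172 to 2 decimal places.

Write p for the Rw-172 fraction. I(M+2)/I(M) = [C(1,1)·p^0·(1−p)] / p^1 = 1·(1−p)/p = 30.873/100.000 = 0.3087
(1−p)/p = 0.3087/1 = 0.3087  ⇒  p = 1/(1 + 0.3087) = 0.7641
Rw-172: 76.41%, Rw-174: 23.59%.

76.41%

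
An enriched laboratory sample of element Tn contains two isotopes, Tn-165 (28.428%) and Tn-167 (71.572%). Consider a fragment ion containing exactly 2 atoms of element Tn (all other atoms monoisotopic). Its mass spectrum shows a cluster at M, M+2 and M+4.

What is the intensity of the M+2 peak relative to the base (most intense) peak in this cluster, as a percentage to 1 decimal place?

(0.28428 + 0.71572)^2 gives M 0.0808, M+2 0.4069, M+4 0.5123; the largest is M+4.
P(M+4) = C(2,2) × 0.28428^0 × 0.71572^2 = 1 × 1.0000 × 0.51225512 = 0.512255 (base)
P(M+2) = C(2,1) × 0.28428^1 × 0.71572^1 = 2 × 0.28428 × 0.71572 = 0.406930
Relative intensity = 0.406930 / 0.512255 × 100 = 79.4

79.4%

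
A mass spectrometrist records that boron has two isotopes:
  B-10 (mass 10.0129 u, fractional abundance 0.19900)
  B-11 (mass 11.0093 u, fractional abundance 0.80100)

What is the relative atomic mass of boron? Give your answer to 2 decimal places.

Ar = Σ fᵢ·mᵢ = 0.19900 × 10.0129 + 0.80100 × 11.0093
= 1.99257 + 8.81845 = 10.81102 u

10.81 u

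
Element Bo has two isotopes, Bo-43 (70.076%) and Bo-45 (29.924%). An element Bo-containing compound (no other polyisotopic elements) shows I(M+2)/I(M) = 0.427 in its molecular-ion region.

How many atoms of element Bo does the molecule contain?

The M+2/M ratio from n Bo atoms is n · q/p = n · 0.29924/0.70076.
n = 0.427 × 0.70076/0.29924 = 1.00 ≈ 1

1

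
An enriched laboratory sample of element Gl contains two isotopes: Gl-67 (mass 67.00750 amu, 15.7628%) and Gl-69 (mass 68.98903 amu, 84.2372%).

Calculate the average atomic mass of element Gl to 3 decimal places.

Average mass = Σ (abundance × isotope mass) = 0.157628 × 67.00750 + 0.842372 × 68.98903
= 10.562258 + 58.114427 = 68.676685 amu

68.677 amu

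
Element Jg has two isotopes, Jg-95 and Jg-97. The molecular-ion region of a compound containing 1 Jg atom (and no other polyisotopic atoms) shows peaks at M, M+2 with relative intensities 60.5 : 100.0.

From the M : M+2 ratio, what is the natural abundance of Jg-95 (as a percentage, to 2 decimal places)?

37.69%

Let p = fractional abundance of Jg-95. I(M+2)/I(M) = [C(1,1)·p^0·(1−p)] / p^1 = 1·(1−p)/p = 100.0/60.5 = 1.6529
(1−p)/p = 1.6529/1 = 1.6529  ⇒  p = 1/(1 + 1.6529) = 0.3769
Jg-95: 37.69%, Jg-97: 62.31%.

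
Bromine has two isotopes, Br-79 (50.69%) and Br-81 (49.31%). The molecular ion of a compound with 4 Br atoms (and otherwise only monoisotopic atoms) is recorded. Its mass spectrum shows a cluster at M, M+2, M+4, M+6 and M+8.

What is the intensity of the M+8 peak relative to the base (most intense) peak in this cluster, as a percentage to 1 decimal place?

15.8%

(0.5069 + 0.4931)^4 gives M 0.0660, M+2 0.2569, M+4 0.3749, M+6 0.2431, M+8 0.0591; the largest is M+4.
P(M+4) = C(4,2) × 0.5069^2 × 0.4931^2 = 6 × 0.25694761 × 0.24314761 = 0.374857 (base)
P(M+8) = C(4,4) × 0.5069^0 × 0.4931^4 = 1 × 1.0000 × 0.05912076 = 0.059121
Relative intensity = 0.059121 / 0.374857 × 100 = 15.8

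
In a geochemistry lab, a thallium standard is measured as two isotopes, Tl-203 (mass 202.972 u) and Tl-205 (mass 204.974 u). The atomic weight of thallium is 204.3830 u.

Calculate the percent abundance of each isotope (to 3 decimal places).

Let x be the fractional abundance of Tl-203; then Tl-205 has abundance 1 − x.
202.972·x + 204.974·(1 − x) = 204.3830
(202.972 − 204.974)·x = 204.3830 − 204.974
x = -0.5910 / -2.002 = 0.29520 → 29.520% Tl-203, 70.480% Tl-205.

Tl-203: 29.520%, Tl-205: 70.480%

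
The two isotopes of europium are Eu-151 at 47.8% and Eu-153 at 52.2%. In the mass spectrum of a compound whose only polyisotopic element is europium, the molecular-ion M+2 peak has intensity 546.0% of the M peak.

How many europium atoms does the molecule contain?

5

The M+2/M ratio from n Eu atoms is n · q/p = n · 0.522/0.478.
n = 5.460 × 0.478/0.522 = 5.00 ≈ 5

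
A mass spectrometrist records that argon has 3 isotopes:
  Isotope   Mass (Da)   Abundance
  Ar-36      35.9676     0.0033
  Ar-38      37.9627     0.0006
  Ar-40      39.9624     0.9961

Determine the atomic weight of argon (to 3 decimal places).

Weight each isotope mass by its fractional abundance: 0.0033 × 35.9676 + 0.0006 × 37.9627 + 0.9961 × 39.9624
= 0.11869 + 0.02278 + 39.80655 = 39.94802 Da

39.948 Da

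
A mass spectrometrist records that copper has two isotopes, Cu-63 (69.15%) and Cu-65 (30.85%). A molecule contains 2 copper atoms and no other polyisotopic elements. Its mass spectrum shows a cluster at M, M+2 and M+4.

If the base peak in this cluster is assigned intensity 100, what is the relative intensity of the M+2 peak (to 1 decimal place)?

89.2

Term probabilities: M 0.4782, M+2 0.4267, M+4 0.0952. Base peak = M.
P(M) = C(2,0) × 0.6915^2 × 0.3085^0 = 1 × 0.47817225 × 1.0000 = 0.478172 (base)
P(M+2) = C(2,1) × 0.6915^1 × 0.3085^1 = 2 × 0.6915 × 0.3085 = 0.426656
Relative intensity = 0.426656 / 0.478172 × 100 = 89.2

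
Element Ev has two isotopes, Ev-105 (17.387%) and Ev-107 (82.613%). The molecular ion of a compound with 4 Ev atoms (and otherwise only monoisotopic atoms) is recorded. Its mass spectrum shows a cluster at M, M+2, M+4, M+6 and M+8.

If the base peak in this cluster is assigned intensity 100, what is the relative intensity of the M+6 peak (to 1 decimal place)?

Binomial terms of (0.17387 + 0.82613)^4: M 0.0009, M+2 0.0174, M+4 0.1238, M+6 0.3921, M+8 0.4658 → M+8 is the base peak.
P(M+8) = C(4,4) × 0.17387^0 × 0.82613^4 = 1 × 1.0000 × 0.46579366 = 0.465794 (base)
P(M+6) = C(4,3) × 0.17387^1 × 0.82613^3 = 4 × 0.17387 × 0.56382611 = 0.392130
Relative intensity = 0.392130 / 0.465794 × 100 = 84.2

84.2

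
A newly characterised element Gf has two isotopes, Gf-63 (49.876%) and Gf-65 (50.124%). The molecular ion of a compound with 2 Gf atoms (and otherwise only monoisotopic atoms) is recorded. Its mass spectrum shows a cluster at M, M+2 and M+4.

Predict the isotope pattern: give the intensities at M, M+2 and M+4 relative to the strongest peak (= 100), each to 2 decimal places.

Expanding (0.49876 + 0.50124)^2:
P(M) = 0.49876^2 = 0.248762
P(M+2) = 2 × 0.49876^1 × 0.50124^1 = 0.499997
P(M+4) = 0.50124^2 = 0.251242
The M+2 peak is largest (0.499997); scaling to 100 gives 49.75 : 100.00 : 50.25.

49.75 : 100.00 : 50.25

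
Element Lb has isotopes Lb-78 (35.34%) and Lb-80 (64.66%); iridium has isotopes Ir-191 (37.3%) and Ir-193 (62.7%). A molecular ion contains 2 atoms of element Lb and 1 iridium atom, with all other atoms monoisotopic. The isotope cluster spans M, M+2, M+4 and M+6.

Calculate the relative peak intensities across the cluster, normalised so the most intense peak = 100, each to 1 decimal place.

Element Lb pattern (n=2): 0.12489156 : 0.45701688 : 0.41809156
Iridium pattern (n=1): 0.3730 : 0.6270
Convolve the two distributions (both contribute in 2-u steps):
  M: 0.12489156×0.3730 = 0.046585
  M+2: 0.12489156×0.6270 + 0.45701688×0.3730 = 0.248774
  M+4: 0.45701688×0.6270 + 0.41809156×0.3730 = 0.442498
  M+6: 0.41809156×0.6270 = 0.262143
Scale to base peak (0.442498) = 100: 10.5 : 56.2 : 100.0 : 59.2

10.5 : 56.2 : 100.0 : 59.2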